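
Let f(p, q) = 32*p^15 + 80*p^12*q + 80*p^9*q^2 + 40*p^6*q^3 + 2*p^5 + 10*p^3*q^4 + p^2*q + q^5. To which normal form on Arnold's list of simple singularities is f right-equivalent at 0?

The Hessian of f at 0 has rank 0. Corank 2; j^3 = p^2*q has shape L^2 M (L != M), so D-series; mu = 6 gives D_6.

D_6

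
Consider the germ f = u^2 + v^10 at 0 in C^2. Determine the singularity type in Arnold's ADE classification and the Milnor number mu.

Type A_{9}, Milnor number mu = 9.

The Hessian of f at 0 has rank 1. Corank 1: A-series; mu = 9 gives A_9.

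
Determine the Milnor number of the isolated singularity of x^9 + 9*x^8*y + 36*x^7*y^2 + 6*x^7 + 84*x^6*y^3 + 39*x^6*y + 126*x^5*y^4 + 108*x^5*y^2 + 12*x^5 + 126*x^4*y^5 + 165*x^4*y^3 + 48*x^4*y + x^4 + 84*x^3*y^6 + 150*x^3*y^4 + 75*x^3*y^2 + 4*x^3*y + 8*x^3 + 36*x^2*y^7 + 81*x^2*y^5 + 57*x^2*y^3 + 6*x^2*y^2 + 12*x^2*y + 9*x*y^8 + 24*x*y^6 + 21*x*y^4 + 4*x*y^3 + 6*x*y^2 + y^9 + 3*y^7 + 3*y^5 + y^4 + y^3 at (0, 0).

6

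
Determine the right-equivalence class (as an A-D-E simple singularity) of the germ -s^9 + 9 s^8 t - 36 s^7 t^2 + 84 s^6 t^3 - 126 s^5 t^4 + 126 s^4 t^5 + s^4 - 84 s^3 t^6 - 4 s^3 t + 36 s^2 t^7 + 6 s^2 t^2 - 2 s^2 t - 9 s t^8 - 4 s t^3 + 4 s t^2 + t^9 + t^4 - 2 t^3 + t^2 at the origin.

The Hessian of f at 0 has rank 1. Corank 1: A-series; mu = 8 gives A_8.

A_8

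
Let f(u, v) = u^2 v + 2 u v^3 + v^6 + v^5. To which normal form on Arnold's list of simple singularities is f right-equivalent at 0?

The Hessian of f at 0 is [[0, 0], [0, 0]] with rank 0, so corank 2. A Groebner basis of the Jacobian ideal J(f) in C{u,v} is {u^3, u^2*v + u^2/6 + u*v^2/6, u*v + v^3}; counting standard monomials gives mu = 7. Corank 2; j^3 = u^2*v has shape L^2 M (L != M), so D-series; mu = 7 gives D_7.

D_{7}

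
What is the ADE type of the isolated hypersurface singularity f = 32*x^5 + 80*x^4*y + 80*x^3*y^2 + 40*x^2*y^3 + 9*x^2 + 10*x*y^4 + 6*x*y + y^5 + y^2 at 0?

The Hessian of f at 0 is [[18, 6], [6, 2]] with rank 1, so corank 1. A Groebner basis of the Jacobian ideal J(f) in C{x,y} is {y^4, x + y/3}; counting standard monomials gives mu = 4. Corank 1: A-series; mu = 4 gives A_4.

A4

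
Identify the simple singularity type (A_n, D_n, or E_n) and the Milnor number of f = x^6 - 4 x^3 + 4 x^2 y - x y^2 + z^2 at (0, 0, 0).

Type D_{7}, Milnor number mu = 7.

The Hessian of f at 0 has rank 1. Corank 2; j^3 = -x*(2*x - y)^2 has shape L^2 M (L != M), so D-series; mu = 7 gives D_7.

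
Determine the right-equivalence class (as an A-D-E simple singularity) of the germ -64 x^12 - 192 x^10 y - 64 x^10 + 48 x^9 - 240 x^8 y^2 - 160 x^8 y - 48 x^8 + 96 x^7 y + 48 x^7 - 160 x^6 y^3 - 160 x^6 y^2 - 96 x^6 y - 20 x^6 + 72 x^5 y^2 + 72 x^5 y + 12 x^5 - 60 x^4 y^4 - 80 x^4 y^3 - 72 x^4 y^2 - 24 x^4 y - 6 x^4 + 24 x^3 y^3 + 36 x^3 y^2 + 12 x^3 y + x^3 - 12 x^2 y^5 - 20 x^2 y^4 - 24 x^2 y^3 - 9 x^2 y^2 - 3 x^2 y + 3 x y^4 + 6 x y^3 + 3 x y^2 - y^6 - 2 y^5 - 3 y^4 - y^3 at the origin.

E_8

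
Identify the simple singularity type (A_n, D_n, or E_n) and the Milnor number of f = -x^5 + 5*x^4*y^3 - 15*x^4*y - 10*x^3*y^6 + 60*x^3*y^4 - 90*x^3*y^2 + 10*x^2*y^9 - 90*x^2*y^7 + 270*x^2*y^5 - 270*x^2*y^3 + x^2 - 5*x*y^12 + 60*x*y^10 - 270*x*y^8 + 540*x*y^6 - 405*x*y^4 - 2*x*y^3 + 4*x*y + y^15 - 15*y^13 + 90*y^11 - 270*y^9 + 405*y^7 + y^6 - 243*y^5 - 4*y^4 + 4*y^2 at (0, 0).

Type A4, Milnor number mu = 4.

The Hessian of f at 0 has rank 1. Corank 1: A-series; mu = 4 gives A_4.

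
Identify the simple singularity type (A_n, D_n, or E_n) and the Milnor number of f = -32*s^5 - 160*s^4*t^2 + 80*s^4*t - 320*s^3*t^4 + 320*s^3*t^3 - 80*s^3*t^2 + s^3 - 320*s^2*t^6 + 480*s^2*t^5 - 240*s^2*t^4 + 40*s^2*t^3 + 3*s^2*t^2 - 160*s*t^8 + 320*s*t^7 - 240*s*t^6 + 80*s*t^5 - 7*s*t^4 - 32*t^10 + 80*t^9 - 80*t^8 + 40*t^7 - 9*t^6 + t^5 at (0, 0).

Type E8, Milnor number mu = 8.

The Hessian of f at 0 has rank 0. Corank 2; j^3 = s^3 is a perfect cube, so E-series; the 5-jet and mu = 8 give E_8.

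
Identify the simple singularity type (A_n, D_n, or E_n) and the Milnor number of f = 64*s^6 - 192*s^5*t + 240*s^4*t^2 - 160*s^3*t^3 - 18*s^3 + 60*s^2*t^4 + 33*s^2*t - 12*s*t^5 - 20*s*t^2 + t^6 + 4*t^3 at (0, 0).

Type D7, Milnor number mu = 7.

The Hessian of f at 0 is [[0, 0], [0, 0]] with rank 0, so corank 2. A Groebner basis of the Jacobian ideal J(f) in C{s,t} is {243*s*t/4 + t^5 - 81*t^2/2, s*t^2 - 2*t^3/3, s^2 - 7*s*t/6 + t^2/3}; counting standard monomials gives mu = 7. Corank 2; j^3 = -(2*s - t)*(3*s - 2*t)^2 has shape L^2 M (L != M), so D-series; mu = 7 gives D_7.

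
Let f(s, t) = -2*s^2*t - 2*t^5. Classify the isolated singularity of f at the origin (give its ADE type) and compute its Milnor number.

Type D_6, Milnor number mu = 6.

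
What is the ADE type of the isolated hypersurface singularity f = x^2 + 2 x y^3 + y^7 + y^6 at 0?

The Hessian of f at 0 has rank 1. Corank 1: A-series; mu = 6 gives A_6.

A_6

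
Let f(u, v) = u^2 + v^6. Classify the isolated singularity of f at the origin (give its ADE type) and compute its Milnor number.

The Hessian of f at 0 has rank 1. Corank 1: A-series; mu = 5 gives A_5.

Type A_{5}, Milnor number mu = 5.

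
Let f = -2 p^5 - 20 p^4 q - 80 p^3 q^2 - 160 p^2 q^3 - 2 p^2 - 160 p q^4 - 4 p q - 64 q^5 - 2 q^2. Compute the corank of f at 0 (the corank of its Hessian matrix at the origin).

Hessian at 0 has rank 1.

1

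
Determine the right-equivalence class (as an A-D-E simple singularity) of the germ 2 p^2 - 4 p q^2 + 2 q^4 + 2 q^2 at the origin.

A_1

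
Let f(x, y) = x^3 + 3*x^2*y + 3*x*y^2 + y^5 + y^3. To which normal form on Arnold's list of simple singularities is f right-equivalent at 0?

E8

The Hessian of f at 0 has rank 0. Corank 2; j^3 = (x + y)^3 is a perfect cube, so E-series; the 5-jet and mu = 8 give E_8.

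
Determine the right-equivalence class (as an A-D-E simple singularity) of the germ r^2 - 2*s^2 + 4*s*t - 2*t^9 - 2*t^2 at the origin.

A8

The Hessian of f at 0 has rank 2. Corank 1: A-series; mu = 8 gives A_8.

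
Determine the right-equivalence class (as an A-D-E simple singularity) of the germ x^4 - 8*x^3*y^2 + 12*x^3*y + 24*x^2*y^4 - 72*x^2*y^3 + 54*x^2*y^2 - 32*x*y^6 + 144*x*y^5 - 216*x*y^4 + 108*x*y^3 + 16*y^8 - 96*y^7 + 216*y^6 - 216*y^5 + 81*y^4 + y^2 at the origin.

A_{3}

The Hessian of f at 0 is [[0, 0], [0, 2]] with rank 1, so corank 1. A Groebner basis of the Jacobian ideal J(f) in C{x,y} is {x^3, y}; counting standard monomials gives mu = 3. Corank 1: A-series; mu = 3 gives A_3.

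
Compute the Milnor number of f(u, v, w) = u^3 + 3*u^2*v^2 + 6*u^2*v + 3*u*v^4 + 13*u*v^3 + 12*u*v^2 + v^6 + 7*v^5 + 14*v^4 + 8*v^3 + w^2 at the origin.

7

The Hessian of f at 0 has rank 1. Corank 2; j^3 = (u + 2*v)^3 is a perfect cube, so E-series; the 4-jet and mu = 7 give E_7.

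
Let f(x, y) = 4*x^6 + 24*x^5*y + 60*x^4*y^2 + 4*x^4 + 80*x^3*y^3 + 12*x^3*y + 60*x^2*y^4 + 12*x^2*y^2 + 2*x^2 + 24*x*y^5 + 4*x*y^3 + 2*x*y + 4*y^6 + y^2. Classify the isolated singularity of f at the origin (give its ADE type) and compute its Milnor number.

Type A_1, Milnor number mu = 1.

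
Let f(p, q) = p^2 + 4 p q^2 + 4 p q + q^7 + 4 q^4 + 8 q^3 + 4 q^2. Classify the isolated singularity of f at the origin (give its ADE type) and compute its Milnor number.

The Hessian of f at 0 is [[2, 4], [4, 8]] with rank 1, so corank 1. A Groebner basis of the Jacobian ideal J(f) in C{p,q} is {p^3 + 6*p^2*q - 6*p^2 - 16*p*q + 4*p + 8*q, p/2 + q^2 + q}; counting standard monomials gives mu = 6. Corank 1: A-series; mu = 6 gives A_6.

Type A_6, Milnor number mu = 6.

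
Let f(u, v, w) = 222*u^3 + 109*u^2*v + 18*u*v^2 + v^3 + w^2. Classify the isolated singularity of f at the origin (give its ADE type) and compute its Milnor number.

Type D_{4}, Milnor number mu = 4.

The Hessian of f at 0 has rank 1. Corank 2; j^3 = (6*u + v)*(37*u^2 + 12*u*v + v^2) splits into three distinct lines over C (the quadratic factor has nonzero discriminant), so D_4.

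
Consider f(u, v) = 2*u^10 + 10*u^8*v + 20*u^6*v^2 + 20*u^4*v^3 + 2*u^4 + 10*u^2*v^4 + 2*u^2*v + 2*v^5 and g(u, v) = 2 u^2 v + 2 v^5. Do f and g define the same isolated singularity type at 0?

Yes.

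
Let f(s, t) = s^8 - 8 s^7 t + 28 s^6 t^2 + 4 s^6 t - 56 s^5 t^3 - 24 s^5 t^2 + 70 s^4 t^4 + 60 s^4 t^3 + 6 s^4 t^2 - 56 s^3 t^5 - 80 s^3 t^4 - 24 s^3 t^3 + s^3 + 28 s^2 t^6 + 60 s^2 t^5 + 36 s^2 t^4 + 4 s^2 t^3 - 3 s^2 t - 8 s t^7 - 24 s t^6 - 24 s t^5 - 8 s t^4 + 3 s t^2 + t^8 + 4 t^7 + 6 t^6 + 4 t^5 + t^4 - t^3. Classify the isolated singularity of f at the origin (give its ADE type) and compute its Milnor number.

The Hessian of f at 0 has rank 0. Corank 2; j^3 = (s - t)^3 is a perfect cube, so E-series; the 4-jet and mu = 6 give E_6.

Type E_{6}, Milnor number mu = 6.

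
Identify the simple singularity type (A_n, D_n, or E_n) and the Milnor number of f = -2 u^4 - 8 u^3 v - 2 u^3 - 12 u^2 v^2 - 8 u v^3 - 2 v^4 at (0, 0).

Type E6, Milnor number mu = 6.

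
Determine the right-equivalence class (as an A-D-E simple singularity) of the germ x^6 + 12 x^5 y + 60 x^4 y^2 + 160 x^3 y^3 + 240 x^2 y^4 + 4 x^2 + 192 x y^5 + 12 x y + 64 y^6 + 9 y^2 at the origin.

A_5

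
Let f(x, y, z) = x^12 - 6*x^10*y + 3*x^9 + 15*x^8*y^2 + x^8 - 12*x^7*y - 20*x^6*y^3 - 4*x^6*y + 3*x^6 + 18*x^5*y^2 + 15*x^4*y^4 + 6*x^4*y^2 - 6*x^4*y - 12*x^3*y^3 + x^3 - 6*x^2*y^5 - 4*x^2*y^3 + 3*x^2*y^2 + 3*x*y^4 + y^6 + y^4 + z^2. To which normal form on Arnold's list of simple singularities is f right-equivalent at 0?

The Hessian of f at 0 has rank 1. Corank 2; j^3 = x^3 is a perfect cube, so E-series; the 4-jet and mu = 6 give E_6.

E_6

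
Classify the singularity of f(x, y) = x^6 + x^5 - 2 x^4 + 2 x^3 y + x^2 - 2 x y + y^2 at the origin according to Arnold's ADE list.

A_4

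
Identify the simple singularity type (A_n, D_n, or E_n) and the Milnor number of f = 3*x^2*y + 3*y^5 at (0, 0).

Type D_6, Milnor number mu = 6.

The Hessian of f at 0 has rank 0. Corank 2; j^3 = 3*x^2*y has shape L^2 M (L != M), so D-series; mu = 6 gives D_6.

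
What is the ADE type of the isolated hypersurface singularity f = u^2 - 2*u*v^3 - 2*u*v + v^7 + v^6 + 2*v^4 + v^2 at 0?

A_6

The Hessian of f at 0 has rank 1. Corank 1: A-series; mu = 6 gives A_6.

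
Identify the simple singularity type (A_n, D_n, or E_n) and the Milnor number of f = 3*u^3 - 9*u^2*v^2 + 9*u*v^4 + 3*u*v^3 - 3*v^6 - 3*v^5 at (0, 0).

The Hessian of f at 0 has rank 0. Corank 2; j^3 = 3*u^3 is a perfect cube, so E-series; the 4-jet and mu = 7 give E_7.

Type E7, Milnor number mu = 7.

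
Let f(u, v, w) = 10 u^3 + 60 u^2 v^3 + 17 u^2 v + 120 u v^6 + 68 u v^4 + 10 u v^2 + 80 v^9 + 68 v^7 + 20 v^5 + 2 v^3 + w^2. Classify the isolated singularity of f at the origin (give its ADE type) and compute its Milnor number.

Type D4, Milnor number mu = 4.

The Hessian of f at 0 is [[0, 0, 0], [0, 0, 0], [0, 0, 2]] with rank 1, so corank 2. A Groebner basis of the Jacobian ideal J(f) in C{u,v,w} is {v^3, u^2 - 2*v^2/11, u*v + 5*v^2/11, w}; counting standard monomials gives mu = 4. Corank 2; j^3 = (2*u + v)*(5*u^2 + 6*u*v + 2*v^2) splits into three distinct lines over C (the quadratic factor has nonzero discriminant), so D_4.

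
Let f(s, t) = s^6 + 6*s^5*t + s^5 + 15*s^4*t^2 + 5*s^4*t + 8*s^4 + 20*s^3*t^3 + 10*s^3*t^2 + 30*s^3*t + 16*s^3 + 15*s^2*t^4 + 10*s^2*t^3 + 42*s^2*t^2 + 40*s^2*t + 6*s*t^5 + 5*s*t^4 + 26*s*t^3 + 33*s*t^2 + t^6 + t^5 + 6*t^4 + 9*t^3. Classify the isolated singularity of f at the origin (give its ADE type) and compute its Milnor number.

Type D7, Milnor number mu = 7.

The Hessian of f at 0 has rank 0. Corank 2; j^3 = (s + t)*(4*s + 3*t)^2 has shape L^2 M (L != M), so D-series; mu = 7 gives D_7.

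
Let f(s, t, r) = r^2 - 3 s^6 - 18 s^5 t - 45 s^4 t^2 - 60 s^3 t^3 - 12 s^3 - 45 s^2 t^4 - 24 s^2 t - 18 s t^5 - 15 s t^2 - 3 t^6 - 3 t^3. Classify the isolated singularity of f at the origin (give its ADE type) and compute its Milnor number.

Type D_7, Milnor number mu = 7.

The Hessian of f at 0 has rank 1. Corank 2; j^3 = -3*(s + t)*(2*s + t)^2 has shape L^2 M (L != M), so D-series; mu = 7 gives D_7.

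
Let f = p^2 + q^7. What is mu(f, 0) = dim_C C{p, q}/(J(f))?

6

The Hessian of f at 0 has rank 1. Corank 1: A-series; mu = 6 gives A_6.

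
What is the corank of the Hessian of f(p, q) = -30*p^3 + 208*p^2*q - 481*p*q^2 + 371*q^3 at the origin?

2

Hessian at 0 has rank 0.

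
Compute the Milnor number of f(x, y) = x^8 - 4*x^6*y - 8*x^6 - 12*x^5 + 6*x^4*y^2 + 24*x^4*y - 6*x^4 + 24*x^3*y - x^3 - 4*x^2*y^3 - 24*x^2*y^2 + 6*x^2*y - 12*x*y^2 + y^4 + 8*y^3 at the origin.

6

The Hessian of f at 0 is [[0, 0], [0, 0]] with rank 0, so corank 2. A Groebner basis of the Jacobian ideal J(f) in C{x,y} is {x^3 + 3*x^2/4 - 3*x*y + 3*y^2, x^2*y + x^2/4 - x*y + y^2, x^2/16 + x*y^2 - x*y/4 + y^2/4, y^3}; counting standard monomials gives mu = 6. Corank 2; j^3 = -(x - 2*y)^3 is a perfect cube, so E-series; the 4-jet and mu = 6 give E_6.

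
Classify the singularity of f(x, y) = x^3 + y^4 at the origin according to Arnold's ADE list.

The Hessian of f at 0 has rank 0. Corank 2; j^3 = x^3 is a perfect cube, so E-series; the 4-jet and mu = 6 give E_6.

E6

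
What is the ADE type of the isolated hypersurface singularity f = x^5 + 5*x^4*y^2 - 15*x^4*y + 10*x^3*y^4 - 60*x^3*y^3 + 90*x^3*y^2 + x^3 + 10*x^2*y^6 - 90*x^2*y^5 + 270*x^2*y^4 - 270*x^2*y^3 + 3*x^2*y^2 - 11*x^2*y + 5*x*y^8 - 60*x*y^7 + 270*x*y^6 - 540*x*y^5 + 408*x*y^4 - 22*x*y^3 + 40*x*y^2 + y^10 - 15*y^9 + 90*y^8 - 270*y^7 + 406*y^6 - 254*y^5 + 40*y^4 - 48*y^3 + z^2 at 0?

The Hessian of f at 0 is [[0, 0, 0], [0, 0, 0], [0, 0, 2]] with rank 1, so corank 2. A Groebner basis of the Jacobian ideal J(f) in C{x,y,z} is {x^3 + 68*x^2 - 480*x*y + 832*y^2, x^2*y + 18*x^2 - 128*x*y + 224*y^2, 19*x^2/4 + x*y^2 - 34*x*y + 60*y^2, 5*x^2/4 - 9*x*y + y^3 + 16*y^2, z}; counting standard monomials gives mu = 6. Corank 2; j^3 = (x - 4*y)^2*(x - 3*y) has shape L^2 M (L != M), so D-series; mu = 6 gives D_6.

D6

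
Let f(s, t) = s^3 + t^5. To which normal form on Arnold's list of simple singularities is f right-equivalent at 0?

E8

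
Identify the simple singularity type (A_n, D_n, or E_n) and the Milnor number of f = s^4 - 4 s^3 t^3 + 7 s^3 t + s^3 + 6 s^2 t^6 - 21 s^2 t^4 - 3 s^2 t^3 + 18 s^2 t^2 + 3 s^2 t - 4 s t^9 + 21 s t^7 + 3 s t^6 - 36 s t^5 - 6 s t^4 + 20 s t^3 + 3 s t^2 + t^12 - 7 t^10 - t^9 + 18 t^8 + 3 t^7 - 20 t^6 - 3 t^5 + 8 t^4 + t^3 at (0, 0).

The Hessian of f at 0 is [[0, 0], [0, 0]] with rank 0, so corank 2. A Groebner basis of the Jacobian ideal J(f) in C{s,t} is {3*s^2 + 6*s*t + t^4 + t^3 + 3*t^2, s^3 + 9*s^2 + 18*s*t + 4*t^3 + 9*t^2, s^2*t - 5*s^2 - 10*s*t - 8*t^3/3 - 5*t^2, 2*s^2 + s*t^2 + 4*s*t + 5*t^3/3 + 2*t^2}; counting standard monomials gives mu = 7. Corank 2; j^3 = (s + t)^3 is a perfect cube, so E-series; the 4-jet and mu = 7 give E_7.

Type E_{7}, Milnor number mu = 7.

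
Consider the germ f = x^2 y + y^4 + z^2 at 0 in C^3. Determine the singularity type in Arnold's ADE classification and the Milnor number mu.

Type D_{5}, Milnor number mu = 5.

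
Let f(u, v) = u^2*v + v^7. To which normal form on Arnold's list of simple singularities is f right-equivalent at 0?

D_{8}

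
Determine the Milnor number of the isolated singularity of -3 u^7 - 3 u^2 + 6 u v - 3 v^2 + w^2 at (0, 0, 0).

The Hessian of f at 0 is [[-6, 6, 0], [6, -6, 0], [0, 0, 2]] with rank 2, so corank 1. A Groebner basis of the Jacobian ideal J(f) in C{u,v,w} is {v^6, u - v, w}; counting standard monomials gives mu = 6. Corank 1: A-series; mu = 6 gives A_6.

6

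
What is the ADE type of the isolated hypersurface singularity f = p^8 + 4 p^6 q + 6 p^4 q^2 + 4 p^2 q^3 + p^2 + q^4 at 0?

A_3

The Hessian of f at 0 has rank 1. Corank 1: A-series; mu = 3 gives A_3.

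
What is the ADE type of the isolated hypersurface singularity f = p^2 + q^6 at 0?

A_{5}

The Hessian of f at 0 has rank 1. Corank 1: A-series; mu = 5 gives A_5.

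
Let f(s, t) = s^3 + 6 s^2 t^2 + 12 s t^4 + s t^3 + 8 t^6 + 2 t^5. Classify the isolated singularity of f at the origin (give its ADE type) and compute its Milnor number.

Type E7, Milnor number mu = 7.

The Hessian of f at 0 is [[0, 0], [0, 0]] with rank 0, so corank 2. A Groebner basis of the Jacobian ideal J(f) in C{s,t} is {-s^2/4 + t^4 - t^3/12, s^3, s^2*t + s^2/12 + t^3/36, s^2/2 + s*t^2 + t^3/6}; counting standard monomials gives mu = 7. Corank 2; j^3 = s^3 is a perfect cube, so E-series; the 4-jet and mu = 7 give E_7.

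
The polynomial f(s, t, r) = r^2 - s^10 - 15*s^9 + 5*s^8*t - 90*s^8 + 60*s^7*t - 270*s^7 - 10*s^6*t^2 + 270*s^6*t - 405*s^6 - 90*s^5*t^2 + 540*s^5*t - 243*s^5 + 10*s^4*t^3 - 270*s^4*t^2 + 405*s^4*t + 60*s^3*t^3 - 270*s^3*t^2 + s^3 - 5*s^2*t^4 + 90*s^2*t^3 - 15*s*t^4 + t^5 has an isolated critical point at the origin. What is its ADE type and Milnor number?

The Hessian of f at 0 is [[0, 0, 0], [0, 0, 0], [0, 0, 2]] with rank 1, so corank 2. A Groebner basis of the Jacobian ideal J(f) in C{s,t,r} is {t^5, s*t^3 - t^4/12, s^2, r}; counting standard monomials gives mu = 8. Corank 2; j^3 = s^3 is a perfect cube, so E-series; the 5-jet and mu = 8 give E_8.

Type E_8, Milnor number mu = 8.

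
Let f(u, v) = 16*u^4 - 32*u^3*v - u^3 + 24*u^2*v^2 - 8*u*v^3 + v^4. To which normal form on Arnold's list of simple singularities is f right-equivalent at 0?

The Hessian of f at 0 is [[0, 0], [0, 0]] with rank 0, so corank 2. A Groebner basis of the Jacobian ideal J(f) in C{u,v} is {v^4, u*v^2 - v^3/6, u^2}; counting standard monomials gives mu = 6. Corank 2; j^3 = -u^3 is a perfect cube, so E-series; the 4-jet and mu = 6 give E_6.

E6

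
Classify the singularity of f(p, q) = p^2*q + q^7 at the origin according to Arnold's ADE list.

D_{8}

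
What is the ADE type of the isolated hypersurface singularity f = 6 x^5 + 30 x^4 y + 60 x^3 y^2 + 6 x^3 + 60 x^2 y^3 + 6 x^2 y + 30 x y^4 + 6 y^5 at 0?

The Hessian of f at 0 is [[0, 0], [0, 0]] with rank 0, so corank 2. A Groebner basis of the Jacobian ideal J(f) in C{x,y} is {-x*y/5 + y^4, x*y^2, x^2 + x*y}; counting standard monomials gives mu = 6. Corank 2; j^3 = 6*x^2*(x + y) has shape L^2 M (L != M), so D-series; mu = 6 gives D_6.

D6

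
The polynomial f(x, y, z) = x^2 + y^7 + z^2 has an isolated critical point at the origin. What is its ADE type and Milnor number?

Type A6, Milnor number mu = 6.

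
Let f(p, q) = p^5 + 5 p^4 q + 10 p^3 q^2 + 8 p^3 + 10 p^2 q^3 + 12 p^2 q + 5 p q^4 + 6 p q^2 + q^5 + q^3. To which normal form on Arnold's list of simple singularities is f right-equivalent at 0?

E_{8}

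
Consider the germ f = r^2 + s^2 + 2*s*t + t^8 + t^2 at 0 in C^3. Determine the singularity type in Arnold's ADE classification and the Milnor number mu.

The Hessian of f at 0 is [[2, 2, 0], [2, 2, 0], [0, 0, 2]] with rank 2, so corank 1. A Groebner basis of the Jacobian ideal J(f) in C{s,t,r} is {t^7, s + t, r}; counting standard monomials gives mu = 7. Corank 1: A-series; mu = 7 gives A_7.

Type A_7, Milnor number mu = 7.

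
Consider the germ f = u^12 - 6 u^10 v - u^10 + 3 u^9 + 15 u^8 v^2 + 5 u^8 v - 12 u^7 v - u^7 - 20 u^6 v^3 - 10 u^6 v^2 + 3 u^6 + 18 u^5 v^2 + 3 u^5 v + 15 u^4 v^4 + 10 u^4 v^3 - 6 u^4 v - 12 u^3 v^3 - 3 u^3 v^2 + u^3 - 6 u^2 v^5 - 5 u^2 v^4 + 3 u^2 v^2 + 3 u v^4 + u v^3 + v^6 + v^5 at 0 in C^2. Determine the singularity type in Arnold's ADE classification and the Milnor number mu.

Type E_7, Milnor number mu = 7.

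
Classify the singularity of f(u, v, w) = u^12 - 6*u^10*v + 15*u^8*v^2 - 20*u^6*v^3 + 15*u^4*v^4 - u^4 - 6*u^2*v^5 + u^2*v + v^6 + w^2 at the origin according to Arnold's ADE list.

D7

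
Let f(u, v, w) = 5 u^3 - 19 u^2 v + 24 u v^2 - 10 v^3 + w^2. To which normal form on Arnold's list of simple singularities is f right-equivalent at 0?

The Hessian of f at 0 has rank 1. Corank 2; j^3 = (u - v)*(5*u^2 - 14*u*v + 10*v^2) splits into three distinct lines over C (the quadratic factor has nonzero discriminant), so D_4.

D_4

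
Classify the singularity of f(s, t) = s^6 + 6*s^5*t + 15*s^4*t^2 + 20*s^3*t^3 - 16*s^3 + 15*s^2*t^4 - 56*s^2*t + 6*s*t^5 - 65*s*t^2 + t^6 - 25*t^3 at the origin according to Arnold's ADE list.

D_7

The Hessian of f at 0 is [[0, 0], [0, 0]] with rank 0, so corank 2. A Groebner basis of the Jacobian ideal J(f) in C{s,t} is {2048*s*t/3 + t^5 + 2560*t^2/3, s*t^2 + 5*t^3/4, s^2 + 9*s*t/4 + 5*t^2/4}; counting standard monomials gives mu = 7. Corank 2; j^3 = -(s + t)*(4*s + 5*t)^2 has shape L^2 M (L != M), so D-series; mu = 7 gives D_7.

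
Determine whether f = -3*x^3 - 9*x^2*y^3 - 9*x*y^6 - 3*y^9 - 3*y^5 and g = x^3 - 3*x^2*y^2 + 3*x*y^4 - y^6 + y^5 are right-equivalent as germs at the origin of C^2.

The Hessian of f at 0 has rank 0. Corank 2; j^3 = -3*x^3 is a perfect cube, so E-series; the 5-jet and mu = 8 give E_8. The Hessian of g at 0 has rank 0. Corank 2; j^3 = x^3 is a perfect cube, so E-series; the 5-jet and mu = 8 give E_8. Both have type E_8, hence right-equivalent.

Yes.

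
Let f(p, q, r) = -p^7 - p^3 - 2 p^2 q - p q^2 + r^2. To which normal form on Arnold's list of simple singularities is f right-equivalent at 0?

D8

The Hessian of f at 0 is [[0, 0, 0], [0, 0, 0], [0, 0, 2]] with rank 1, so corank 2. A Groebner basis of the Jacobian ideal J(f) in C{p,q,r} is {p*q/7 + q^6 + q^2/7, p*q^2 + q^3, p^2 + p*q, r}; counting standard monomials gives mu = 8. Corank 2; j^3 = -p*(p + q)^2 has shape L^2 M (L != M), so D-series; mu = 8 gives D_8.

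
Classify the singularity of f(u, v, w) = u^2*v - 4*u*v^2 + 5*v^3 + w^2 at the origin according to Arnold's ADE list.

The Hessian of f at 0 has rank 1. Corank 2; j^3 = v*(u^2 - 4*u*v + 5*v^2) splits into three distinct lines over C (the quadratic factor has nonzero discriminant), so D_4.

D4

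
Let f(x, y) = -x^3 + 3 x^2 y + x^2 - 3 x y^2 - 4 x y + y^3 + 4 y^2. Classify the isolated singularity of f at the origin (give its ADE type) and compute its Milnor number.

Type A2, Milnor number mu = 2.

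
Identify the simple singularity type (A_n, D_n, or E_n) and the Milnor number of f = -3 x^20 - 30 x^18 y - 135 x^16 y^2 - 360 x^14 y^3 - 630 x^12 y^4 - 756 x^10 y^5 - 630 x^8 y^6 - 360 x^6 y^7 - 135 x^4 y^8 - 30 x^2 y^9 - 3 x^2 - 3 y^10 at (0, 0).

Type A9, Milnor number mu = 9.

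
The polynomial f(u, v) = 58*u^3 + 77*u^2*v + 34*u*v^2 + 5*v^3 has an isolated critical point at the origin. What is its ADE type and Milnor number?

Type D4, Milnor number mu = 4.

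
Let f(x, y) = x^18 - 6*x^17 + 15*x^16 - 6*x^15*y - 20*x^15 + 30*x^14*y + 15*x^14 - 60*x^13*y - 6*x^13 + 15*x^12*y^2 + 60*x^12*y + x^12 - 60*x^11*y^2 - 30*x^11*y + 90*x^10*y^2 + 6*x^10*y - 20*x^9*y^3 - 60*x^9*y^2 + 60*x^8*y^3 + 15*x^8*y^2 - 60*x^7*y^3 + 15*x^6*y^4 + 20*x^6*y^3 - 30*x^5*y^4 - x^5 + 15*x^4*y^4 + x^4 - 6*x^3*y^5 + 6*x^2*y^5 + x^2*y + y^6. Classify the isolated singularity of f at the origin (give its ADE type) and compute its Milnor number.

Type D7, Milnor number mu = 7.

The Hessian of f at 0 is [[0, 0], [0, 0]] with rank 0, so corank 2. A Groebner basis of the Jacobian ideal J(f) in C{x,y} is {x^2/6 + y^5, x^3, x*y}; counting standard monomials gives mu = 7. Corank 2; j^3 = x^2*y has shape L^2 M (L != M), so D-series; mu = 7 gives D_7.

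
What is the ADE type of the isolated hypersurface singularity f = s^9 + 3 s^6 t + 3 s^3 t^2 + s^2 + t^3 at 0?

A_{2}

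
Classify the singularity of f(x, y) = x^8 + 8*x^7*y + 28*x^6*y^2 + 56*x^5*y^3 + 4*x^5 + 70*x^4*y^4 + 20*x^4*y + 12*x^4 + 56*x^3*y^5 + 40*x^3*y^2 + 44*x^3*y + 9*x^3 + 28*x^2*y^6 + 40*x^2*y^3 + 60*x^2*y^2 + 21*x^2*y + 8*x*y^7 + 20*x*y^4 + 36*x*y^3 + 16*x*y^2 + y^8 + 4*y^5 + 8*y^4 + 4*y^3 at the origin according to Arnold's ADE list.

D9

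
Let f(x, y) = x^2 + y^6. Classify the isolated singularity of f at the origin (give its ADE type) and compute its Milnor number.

The Hessian of f at 0 has rank 1. Corank 1: A-series; mu = 5 gives A_5.

Type A_5, Milnor number mu = 5.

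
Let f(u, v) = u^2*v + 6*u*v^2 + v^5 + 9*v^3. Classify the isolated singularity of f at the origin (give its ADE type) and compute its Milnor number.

Type D6, Milnor number mu = 6.

The Hessian of f at 0 has rank 0. Corank 2; j^3 = v*(u + 3*v)^2 has shape L^2 M (L != M), so D-series; mu = 6 gives D_6.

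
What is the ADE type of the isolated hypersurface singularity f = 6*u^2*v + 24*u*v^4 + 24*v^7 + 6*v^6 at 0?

The Hessian of f at 0 has rank 0. Corank 2; j^3 = 6*u^2*v has shape L^2 M (L != M), so D-series; mu = 7 gives D_7.

D_7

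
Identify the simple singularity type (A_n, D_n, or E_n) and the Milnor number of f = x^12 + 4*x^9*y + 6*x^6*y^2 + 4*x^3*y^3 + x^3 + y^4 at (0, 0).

Type E_6, Milnor number mu = 6.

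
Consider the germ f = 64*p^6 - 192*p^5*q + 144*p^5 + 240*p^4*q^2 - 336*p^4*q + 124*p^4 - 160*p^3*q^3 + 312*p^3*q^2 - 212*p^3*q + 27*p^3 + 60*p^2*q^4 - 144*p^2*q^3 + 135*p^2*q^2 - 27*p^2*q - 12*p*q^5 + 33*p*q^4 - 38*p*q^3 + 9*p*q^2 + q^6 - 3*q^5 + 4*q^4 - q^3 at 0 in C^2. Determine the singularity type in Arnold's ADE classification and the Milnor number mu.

The Hessian of f at 0 is [[0, 0], [0, 0]] with rank 0, so corank 2. A Groebner basis of the Jacobian ideal J(f) in C{p,q} is {p^3 + 27*p^2/2 - 9*p*q + 3*q^2/2, p^2*q + 36*p^2 - 24*p*q + 4*q^2, 189*p^2/2 + p*q^2 - 63*p*q + 21*q^2/2, 243*p^2 - 162*p*q + q^3 + 27*q^2}; counting standard monomials gives mu = 6. Corank 2; j^3 = (3*p - q)^3 is a perfect cube, so E-series; the 4-jet and mu = 6 give E_6.

Type E6, Milnor number mu = 6.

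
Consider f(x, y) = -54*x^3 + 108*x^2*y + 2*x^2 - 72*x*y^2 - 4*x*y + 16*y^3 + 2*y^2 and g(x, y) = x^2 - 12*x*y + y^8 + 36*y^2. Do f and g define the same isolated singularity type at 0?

The Hessian of f at 0 is [[4, -4], [-4, 4]] with rank 1, so corank 1. A Groebner basis of the Jacobian ideal J(f) in C{x,y} is {y^2, x - y}; counting standard monomials gives mu = 2. Corank 1: A-series; mu = 2 gives A_2. The Hessian of g at 0 is [[2, -12], [-12, 72]] with rank 1, so corank 1. A Groebner basis of the Jacobian ideal J(g) in C{x,y} is {y^7, x - 6*y}; counting standard monomials gives mu = 7. Corank 1: A-series; mu = 7 gives A_7. f is A_2 but g is A_7, hence not right-equivalent.

No.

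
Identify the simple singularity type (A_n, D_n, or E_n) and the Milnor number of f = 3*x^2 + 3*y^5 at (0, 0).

Type A_4, Milnor number mu = 4.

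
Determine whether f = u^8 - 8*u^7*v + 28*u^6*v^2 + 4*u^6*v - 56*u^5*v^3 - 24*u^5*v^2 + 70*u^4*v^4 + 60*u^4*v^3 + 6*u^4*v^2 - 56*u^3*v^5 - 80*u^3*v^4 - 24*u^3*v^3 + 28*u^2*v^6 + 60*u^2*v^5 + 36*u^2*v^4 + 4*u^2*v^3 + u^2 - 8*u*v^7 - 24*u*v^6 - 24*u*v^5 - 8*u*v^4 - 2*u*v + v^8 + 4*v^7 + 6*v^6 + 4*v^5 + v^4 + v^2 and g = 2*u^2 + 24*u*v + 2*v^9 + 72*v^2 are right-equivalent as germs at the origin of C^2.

No.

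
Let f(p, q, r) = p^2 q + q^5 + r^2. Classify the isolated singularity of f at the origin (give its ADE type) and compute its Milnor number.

The Hessian of f at 0 has rank 1. Corank 2; j^3 = p^2*q has shape L^2 M (L != M), so D-series; mu = 6 gives D_6.

Type D6, Milnor number mu = 6.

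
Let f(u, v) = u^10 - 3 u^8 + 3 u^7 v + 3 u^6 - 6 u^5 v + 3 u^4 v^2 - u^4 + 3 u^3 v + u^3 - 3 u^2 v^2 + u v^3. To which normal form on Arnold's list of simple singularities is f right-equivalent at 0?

The Hessian of f at 0 has rank 0. Corank 2; j^3 = u^3 is a perfect cube, so E-series; the 4-jet and mu = 7 give E_7.

E7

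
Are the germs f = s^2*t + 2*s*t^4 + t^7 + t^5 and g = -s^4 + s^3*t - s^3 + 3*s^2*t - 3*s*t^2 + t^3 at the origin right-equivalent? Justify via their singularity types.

The Hessian of f at 0 has rank 0. Corank 2; j^3 = s^2*t has shape L^2 M (L != M), so D-series; mu = 6 gives D_6. The Hessian of g at 0 has rank 0. Corank 2; j^3 = -(s - t)^3 is a perfect cube, so E-series; the 4-jet and mu = 7 give E_7. f is D_6 but g is E_7, hence not right-equivalent.

No.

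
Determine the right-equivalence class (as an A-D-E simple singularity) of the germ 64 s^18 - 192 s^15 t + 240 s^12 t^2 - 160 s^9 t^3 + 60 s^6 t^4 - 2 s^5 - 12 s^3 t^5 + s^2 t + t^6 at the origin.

D_{7}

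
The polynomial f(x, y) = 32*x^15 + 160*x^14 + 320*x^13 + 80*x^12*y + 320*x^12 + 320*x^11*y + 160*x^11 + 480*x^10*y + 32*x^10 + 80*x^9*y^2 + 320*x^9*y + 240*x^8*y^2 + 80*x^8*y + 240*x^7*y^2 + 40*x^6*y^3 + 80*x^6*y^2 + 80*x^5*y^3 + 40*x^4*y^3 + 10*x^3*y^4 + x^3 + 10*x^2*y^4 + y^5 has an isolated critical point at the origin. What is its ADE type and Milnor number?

Type E_8, Milnor number mu = 8.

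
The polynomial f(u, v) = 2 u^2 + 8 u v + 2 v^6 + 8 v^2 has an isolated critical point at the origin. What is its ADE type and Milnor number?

Type A5, Milnor number mu = 5.

The Hessian of f at 0 has rank 1. Corank 1: A-series; mu = 5 gives A_5.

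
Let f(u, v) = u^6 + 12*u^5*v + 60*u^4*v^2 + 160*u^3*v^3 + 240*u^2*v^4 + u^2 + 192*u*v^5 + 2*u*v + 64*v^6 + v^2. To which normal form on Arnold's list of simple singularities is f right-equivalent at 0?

The Hessian of f at 0 has rank 1. Corank 1: A-series; mu = 5 gives A_5.

A5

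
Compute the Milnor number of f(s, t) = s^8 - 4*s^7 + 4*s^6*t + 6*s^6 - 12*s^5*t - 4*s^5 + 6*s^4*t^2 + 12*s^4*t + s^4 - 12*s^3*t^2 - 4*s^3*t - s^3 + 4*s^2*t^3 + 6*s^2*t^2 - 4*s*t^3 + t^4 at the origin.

6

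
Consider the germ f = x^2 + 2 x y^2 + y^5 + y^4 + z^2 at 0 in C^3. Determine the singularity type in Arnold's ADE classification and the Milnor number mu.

Type A4, Milnor number mu = 4.

The Hessian of f at 0 has rank 2. Corank 1: A-series; mu = 4 gives A_4.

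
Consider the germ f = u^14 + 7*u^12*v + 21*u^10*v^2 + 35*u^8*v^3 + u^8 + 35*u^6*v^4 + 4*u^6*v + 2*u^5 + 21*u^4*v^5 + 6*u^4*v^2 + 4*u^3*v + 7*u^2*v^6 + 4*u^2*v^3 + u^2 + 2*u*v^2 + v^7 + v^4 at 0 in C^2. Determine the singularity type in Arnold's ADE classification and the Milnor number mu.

The Hessian of f at 0 has rank 1. Corank 1: A-series; mu = 6 gives A_6.

Type A_6, Milnor number mu = 6.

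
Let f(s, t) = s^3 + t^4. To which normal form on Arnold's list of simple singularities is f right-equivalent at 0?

E_6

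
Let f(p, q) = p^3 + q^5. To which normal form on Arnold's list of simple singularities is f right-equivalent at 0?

E_8

The Hessian of f at 0 is [[0, 0], [0, 0]] with rank 0, so corank 2. A Groebner basis of the Jacobian ideal J(f) in C{p,q} is {q^4, p^2}; counting standard monomials gives mu = 8. Corank 2; j^3 = p^3 is a perfect cube, so E-series; the 5-jet and mu = 8 give E_8.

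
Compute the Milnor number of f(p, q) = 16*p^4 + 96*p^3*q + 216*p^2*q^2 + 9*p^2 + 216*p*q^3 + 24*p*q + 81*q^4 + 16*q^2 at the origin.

3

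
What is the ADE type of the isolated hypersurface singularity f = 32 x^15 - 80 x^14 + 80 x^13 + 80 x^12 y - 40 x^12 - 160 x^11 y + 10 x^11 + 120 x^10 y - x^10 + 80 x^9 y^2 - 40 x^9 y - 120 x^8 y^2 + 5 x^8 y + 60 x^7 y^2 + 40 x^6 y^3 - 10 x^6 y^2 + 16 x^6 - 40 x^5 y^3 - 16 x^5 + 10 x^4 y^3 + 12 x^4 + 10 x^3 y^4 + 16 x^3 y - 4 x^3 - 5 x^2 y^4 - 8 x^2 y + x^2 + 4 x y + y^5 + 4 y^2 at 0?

A4

The Hessian of f at 0 has rank 1. Corank 1: A-series; mu = 4 gives A_4.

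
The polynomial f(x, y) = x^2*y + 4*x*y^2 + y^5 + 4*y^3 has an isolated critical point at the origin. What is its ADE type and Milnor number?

Type D6, Milnor number mu = 6.

The Hessian of f at 0 has rank 0. Corank 2; j^3 = y*(x + 2*y)^2 has shape L^2 M (L != M), so D-series; mu = 6 gives D_6.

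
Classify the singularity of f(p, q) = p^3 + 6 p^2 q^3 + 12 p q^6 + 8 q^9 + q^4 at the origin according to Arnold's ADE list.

The Hessian of f at 0 is [[0, 0], [0, 0]] with rank 0, so corank 2. A Groebner basis of the Jacobian ideal J(f) in C{p,q} is {q^3, p^2}; counting standard monomials gives mu = 6. Corank 2; j^3 = p^3 is a perfect cube, so E-series; the 4-jet and mu = 6 give E_6.

E_6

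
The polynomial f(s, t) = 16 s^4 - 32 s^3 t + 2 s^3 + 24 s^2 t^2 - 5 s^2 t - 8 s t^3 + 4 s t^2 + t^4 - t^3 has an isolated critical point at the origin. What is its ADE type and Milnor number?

Type D_{5}, Milnor number mu = 5.

The Hessian of f at 0 has rank 0. Corank 2; j^3 = (s - t)^2*(2*s - t) has shape L^2 M (L != M), so D-series; mu = 5 gives D_5.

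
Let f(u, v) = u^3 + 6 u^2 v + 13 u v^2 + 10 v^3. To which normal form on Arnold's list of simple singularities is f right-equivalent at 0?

D4

The Hessian of f at 0 has rank 0. Corank 2; j^3 = (u + 2*v)*(u^2 + 4*u*v + 5*v^2) splits into three distinct lines over C (the quadratic factor has nonzero discriminant), so D_4.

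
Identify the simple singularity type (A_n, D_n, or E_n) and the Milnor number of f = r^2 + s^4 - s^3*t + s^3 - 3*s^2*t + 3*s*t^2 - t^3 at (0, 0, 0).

Type E7, Milnor number mu = 7.

The Hessian of f at 0 has rank 1. Corank 2; j^3 = (s - t)^3 is a perfect cube, so E-series; the 4-jet and mu = 7 give E_7.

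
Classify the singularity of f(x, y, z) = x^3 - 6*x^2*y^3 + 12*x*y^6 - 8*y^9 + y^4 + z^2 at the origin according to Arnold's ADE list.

The Hessian of f at 0 is [[0, 0, 0], [0, 0, 0], [0, 0, 2]] with rank 1, so corank 2. A Groebner basis of the Jacobian ideal J(f) in C{x,y,z} is {y^3, x^2, z}; counting standard monomials gives mu = 6. Corank 2; j^3 = x^3 is a perfect cube, so E-series; the 4-jet and mu = 6 give E_6.

E_{6}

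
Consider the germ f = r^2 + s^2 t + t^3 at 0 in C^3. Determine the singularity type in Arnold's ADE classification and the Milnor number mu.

The Hessian of f at 0 has rank 1. Corank 2; j^3 = t*(s^2 + t^2) splits into three distinct lines over C (the quadratic factor has nonzero discriminant), so D_4.

Type D_{4}, Milnor number mu = 4.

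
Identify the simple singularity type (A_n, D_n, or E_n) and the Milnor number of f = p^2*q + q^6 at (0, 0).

The Hessian of f at 0 has rank 0. Corank 2; j^3 = p^2*q has shape L^2 M (L != M), so D-series; mu = 7 gives D_7.

Type D_{7}, Milnor number mu = 7.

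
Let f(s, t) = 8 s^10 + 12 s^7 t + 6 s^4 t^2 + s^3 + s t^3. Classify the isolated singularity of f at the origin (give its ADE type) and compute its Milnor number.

Type E7, Milnor number mu = 7.

The Hessian of f at 0 has rank 0. Corank 2; j^3 = s^3 is a perfect cube, so E-series; the 4-jet and mu = 7 give E_7.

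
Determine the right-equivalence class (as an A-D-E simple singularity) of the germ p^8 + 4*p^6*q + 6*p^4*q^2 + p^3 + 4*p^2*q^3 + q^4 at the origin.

E_6

The Hessian of f at 0 is [[0, 0], [0, 0]] with rank 0, so corank 2. A Groebner basis of the Jacobian ideal J(f) in C{p,q} is {q^3, p^2}; counting standard monomials gives mu = 6. Corank 2; j^3 = p^3 is a perfect cube, so E-series; the 4-jet and mu = 6 give E_6.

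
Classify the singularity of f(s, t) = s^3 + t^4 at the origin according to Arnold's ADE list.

The Hessian of f at 0 has rank 0. Corank 2; j^3 = s^3 is a perfect cube, so E-series; the 4-jet and mu = 6 give E_6.

E_6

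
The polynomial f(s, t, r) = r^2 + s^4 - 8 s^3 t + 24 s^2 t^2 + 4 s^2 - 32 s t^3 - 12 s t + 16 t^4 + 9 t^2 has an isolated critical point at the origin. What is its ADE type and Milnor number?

Type A_{3}, Milnor number mu = 3.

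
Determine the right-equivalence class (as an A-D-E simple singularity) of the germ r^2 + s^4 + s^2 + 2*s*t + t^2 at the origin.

A_{3}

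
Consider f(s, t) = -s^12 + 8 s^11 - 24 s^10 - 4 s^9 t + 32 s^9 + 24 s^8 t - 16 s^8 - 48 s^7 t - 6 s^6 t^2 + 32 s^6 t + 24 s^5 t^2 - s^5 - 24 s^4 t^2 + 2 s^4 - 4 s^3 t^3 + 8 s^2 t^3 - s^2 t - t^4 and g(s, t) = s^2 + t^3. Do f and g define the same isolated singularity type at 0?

The Hessian of f at 0 is [[0, 0], [0, 0]] with rank 0, so corank 2. A Groebner basis of the Jacobian ideal J(f) in C{s,t} is {s^3, s^2/4 + t^3, s*t}; counting standard monomials gives mu = 5. Corank 2; j^3 = -s^2*t has shape L^2 M (L != M), so D-series; mu = 5 gives D_5. The Hessian of g at 0 is [[2, 0], [0, 0]] with rank 1, so corank 1. A Groebner basis of the Jacobian ideal J(g) in C{s,t} is {t^2, s}; counting standard monomials gives mu = 2. Corank 1: A-series; mu = 2 gives A_2. f is D_5 but g is A_2, hence not right-equivalent.

No.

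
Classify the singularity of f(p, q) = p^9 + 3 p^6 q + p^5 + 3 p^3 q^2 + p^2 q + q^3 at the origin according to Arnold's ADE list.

D_4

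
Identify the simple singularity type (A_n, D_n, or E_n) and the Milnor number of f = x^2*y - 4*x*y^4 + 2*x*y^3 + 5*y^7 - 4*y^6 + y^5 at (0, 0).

Type D_8, Milnor number mu = 8.

The Hessian of f at 0 is [[0, 0], [0, 0]] with rank 0, so corank 2. A Groebner basis of the Jacobian ideal J(f) in C{x,y} is {2*x^2/3 + x*y^3 + 11*x*y^2/6 + 7*x*y/12 + 7*y^3/12, -x*y/2 + y^4 - y^3/2, x^3 - x^2/3 - 2*x*y^2/3 - x*y/6 - y^3/6, x^2*y - 4*x^2/3 - 19*x*y^2/6 - 11*x*y/12 - 11*y^3/12}; counting standard monomials gives mu = 8. Corank 2; j^3 = x^2*y has shape L^2 M (L != M), so D-series; mu = 8 gives D_8.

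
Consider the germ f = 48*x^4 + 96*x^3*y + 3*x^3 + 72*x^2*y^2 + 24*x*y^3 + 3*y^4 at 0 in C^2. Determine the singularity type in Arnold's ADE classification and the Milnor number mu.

Type E6, Milnor number mu = 6.

The Hessian of f at 0 has rank 0. Corank 2; j^3 = 3*x^3 is a perfect cube, so E-series; the 4-jet and mu = 6 give E_6.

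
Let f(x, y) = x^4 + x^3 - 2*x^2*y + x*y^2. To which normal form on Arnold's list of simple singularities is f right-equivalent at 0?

D5

The Hessian of f at 0 has rank 0. Corank 2; j^3 = x*(x - y)^2 has shape L^2 M (L != M), so D-series; mu = 5 gives D_5.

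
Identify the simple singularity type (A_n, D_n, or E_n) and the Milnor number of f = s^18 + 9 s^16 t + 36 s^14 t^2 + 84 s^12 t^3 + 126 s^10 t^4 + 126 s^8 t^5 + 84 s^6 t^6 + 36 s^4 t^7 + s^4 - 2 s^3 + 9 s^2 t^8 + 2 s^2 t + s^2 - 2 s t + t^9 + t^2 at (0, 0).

The Hessian of f at 0 has rank 1. Corank 1: A-series; mu = 8 gives A_8.

Type A_{8}, Milnor number mu = 8.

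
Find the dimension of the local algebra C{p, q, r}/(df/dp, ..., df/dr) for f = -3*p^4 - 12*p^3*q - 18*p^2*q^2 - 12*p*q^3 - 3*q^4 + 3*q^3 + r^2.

The Hessian of f at 0 has rank 1. Corank 2; j^3 = 3*q^3 is a perfect cube, so E-series; the 4-jet and mu = 6 give E_6.

6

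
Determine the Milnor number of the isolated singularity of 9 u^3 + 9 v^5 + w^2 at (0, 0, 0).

8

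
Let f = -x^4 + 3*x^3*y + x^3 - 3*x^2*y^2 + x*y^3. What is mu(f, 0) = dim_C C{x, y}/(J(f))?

The Hessian of f at 0 has rank 0. Corank 2; j^3 = x^3 is a perfect cube, so E-series; the 4-jet and mu = 7 give E_7.

7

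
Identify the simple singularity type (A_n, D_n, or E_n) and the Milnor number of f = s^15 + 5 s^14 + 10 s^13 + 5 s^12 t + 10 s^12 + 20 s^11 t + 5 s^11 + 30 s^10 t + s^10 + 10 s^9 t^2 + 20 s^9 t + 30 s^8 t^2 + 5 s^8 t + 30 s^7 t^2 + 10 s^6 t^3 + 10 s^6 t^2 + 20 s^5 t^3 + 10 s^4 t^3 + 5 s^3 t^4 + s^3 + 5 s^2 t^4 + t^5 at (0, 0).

The Hessian of f at 0 has rank 0. Corank 2; j^3 = s^3 is a perfect cube, so E-series; the 5-jet and mu = 8 give E_8.

Type E_8, Milnor number mu = 8.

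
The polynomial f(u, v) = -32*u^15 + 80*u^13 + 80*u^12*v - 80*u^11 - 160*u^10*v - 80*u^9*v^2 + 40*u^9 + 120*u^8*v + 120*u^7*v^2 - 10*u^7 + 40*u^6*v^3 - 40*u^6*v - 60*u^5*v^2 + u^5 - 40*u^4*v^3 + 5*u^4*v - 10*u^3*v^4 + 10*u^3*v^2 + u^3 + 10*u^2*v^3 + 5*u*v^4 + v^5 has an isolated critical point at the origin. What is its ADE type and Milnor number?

Type E_{8}, Milnor number mu = 8.

The Hessian of f at 0 has rank 0. Corank 2; j^3 = u^3 is a perfect cube, so E-series; the 5-jet and mu = 8 give E_8.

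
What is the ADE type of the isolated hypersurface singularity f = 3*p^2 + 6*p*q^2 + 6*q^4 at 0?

A_{3}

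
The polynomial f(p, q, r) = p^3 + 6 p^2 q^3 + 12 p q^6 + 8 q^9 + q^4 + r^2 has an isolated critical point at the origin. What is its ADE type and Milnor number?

The Hessian of f at 0 has rank 1. Corank 2; j^3 = p^3 is a perfect cube, so E-series; the 4-jet and mu = 6 give E_6.

Type E6, Milnor number mu = 6.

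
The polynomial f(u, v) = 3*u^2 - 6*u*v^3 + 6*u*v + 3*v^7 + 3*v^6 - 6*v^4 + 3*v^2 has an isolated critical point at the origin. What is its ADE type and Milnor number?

The Hessian of f at 0 is [[6, 6], [6, 6]] with rank 1, so corank 1. A Groebner basis of the Jacobian ideal J(f) in C{u,v} is {-u + v^3 - v, u^2 + 2*u*v + v^2}; counting standard monomials gives mu = 6. Corank 1: A-series; mu = 6 gives A_6.

Type A_6, Milnor number mu = 6.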